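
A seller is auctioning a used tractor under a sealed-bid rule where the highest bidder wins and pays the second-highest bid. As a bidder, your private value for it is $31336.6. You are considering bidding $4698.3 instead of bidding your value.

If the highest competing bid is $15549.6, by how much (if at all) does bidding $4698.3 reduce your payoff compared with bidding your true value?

Bidding your value $31336.6: you win (since $31336.6 > $15549.6) and pay $15549.6. Payoff $15787.
Bidding $4698.3: you lose. Payoff $0.
The competing bid $15549.6 lies between your shaded bid and your value, so underbidding forfeits an item you could have won at a profitable price.
Loss from deviating = $15787 − ($0) = $15787.

$15787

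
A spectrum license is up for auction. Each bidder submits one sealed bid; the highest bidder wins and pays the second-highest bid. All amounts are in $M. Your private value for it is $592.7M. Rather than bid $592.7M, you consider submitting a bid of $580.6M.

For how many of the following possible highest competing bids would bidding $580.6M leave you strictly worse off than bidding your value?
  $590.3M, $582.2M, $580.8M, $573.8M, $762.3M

3

The deviation hurts exactly when the highest competing bid lies strictly between $580.6M and $592.7M — underbidding then forfeits a profitable win.
$590.3M: inside the interval → strictly worse (loss $2.4M).
$582.2M: inside the interval → strictly worse (loss $10.5M).
$580.8M: inside the interval → strictly worse (loss $11.9M).
$573.8M: below both → same outcome either way.
$762.3M: above both → same outcome either way.
Count: 3.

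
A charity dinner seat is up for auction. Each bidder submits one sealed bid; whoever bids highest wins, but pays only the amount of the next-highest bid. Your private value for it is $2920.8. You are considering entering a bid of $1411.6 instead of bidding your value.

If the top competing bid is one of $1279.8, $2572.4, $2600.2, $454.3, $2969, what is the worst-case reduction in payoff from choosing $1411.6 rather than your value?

$1279.8: same outcome either way → loss $0.
$2572.4: truthful gives $348.4, deviation gives $0 → loss $348.4.
$2600.2: truthful gives $320.6, deviation gives $0 → loss $320.6.
$454.3: same outcome either way → loss $0.
$2969: same outcome either way → loss $0.
Maximum loss: $348.4.

$348.4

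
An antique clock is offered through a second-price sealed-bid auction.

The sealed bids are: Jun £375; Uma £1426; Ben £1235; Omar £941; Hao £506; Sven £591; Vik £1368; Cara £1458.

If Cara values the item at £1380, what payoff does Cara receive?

−£46

Highest bid: Cara at £1458, so Cara wins.
Second-highest bid: Uma at £1426 — that is the price the winner pays.
Cara's payoff = value − price = £1380 − £1426 = −£46.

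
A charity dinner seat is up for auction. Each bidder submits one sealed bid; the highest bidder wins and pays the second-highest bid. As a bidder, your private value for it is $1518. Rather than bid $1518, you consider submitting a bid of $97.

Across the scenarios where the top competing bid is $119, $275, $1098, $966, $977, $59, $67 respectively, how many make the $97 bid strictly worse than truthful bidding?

The deviation hurts exactly when the highest competing bid lies strictly between $97 and $1518 — underbidding then forfeits a profitable win.
$119: inside the interval → strictly worse (loss $1399).
$275: inside the interval → strictly worse (loss $1243).
$1098: inside the interval → strictly worse (loss $420).
$966: inside the interval → strictly worse (loss $552).
$977: inside the interval → strictly worse (loss $541).
$59: below both → same outcome either way.
$67: below both → same outcome either way.
Count: 5.

5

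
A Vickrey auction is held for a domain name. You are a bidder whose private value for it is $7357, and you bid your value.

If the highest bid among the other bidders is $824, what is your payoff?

Your bid $7357 exceeds the highest competing bid $824, so you win.
In a second-price auction the winner pays the second-highest bid, $824.
Payoff = value − price = $7357 − $824 = $6533.

$6533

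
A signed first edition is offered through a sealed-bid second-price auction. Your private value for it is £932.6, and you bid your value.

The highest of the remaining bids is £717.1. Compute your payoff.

Your bid £932.6 exceeds the highest competing bid £717.1, so you win.
In a second-price auction the winner pays the second-highest bid, £717.1.
Payoff = value − price = £932.6 − £717.1 = £215.5.

£215.5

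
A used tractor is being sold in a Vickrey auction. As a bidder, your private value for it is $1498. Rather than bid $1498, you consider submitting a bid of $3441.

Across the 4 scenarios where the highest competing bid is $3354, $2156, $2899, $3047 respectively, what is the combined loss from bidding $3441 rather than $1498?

The deviation costs you only when the competing bid falls strictly between $1498 and $3441; elsewhere both bids give the same outcome.
$3354: truthful payoff $0, deviation payoff −$1856 → loss $1856.
$2156: truthful payoff $0, deviation payoff −$658 → loss $658.
$2899: truthful payoff $0, deviation payoff −$1401 → loss $1401.
$3047: truthful payoff $0, deviation payoff −$1549 → loss $1549.
Total loss = $1856 + $658 + $1401 + $1549 = $5464.

$5464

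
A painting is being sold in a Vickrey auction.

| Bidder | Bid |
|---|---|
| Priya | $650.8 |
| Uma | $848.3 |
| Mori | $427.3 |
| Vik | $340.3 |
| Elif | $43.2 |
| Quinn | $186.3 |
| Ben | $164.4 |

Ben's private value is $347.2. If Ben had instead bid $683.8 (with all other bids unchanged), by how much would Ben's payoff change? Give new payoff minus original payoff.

$0

The highest bid among the other bidders is $848.3; Ben's bid doesn't change that.
Original bid $164.4: Ben is not highest (top rival bid is $848.3); payoff $0.
Alternative bid $683.8: Ben is not highest (top rival bid is $848.3); payoff $0.
Change in payoff = $0 − ($0) = $0.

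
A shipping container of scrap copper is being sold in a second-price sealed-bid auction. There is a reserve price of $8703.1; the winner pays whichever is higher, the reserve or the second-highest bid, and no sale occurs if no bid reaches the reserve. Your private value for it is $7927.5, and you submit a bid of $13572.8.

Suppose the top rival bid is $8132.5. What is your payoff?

Your bid $13572.8 is the highest and exceeds the reserve.
Price = max(second-highest bid, reserve) = max($8132.5, $8703.1) = $8703.1.
Payoff = $7927.5 − $8703.1 = −$775.6.

−$775.6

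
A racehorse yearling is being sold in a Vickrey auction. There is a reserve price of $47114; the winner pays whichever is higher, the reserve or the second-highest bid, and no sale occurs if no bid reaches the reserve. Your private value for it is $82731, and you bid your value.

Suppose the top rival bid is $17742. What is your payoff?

$35617

Your bid $82731 is the highest and exceeds the reserve.
Price = max(second-highest bid, reserve) = max($17742, $47114) = $47114.
Payoff = $82731 − $47114 = $35617.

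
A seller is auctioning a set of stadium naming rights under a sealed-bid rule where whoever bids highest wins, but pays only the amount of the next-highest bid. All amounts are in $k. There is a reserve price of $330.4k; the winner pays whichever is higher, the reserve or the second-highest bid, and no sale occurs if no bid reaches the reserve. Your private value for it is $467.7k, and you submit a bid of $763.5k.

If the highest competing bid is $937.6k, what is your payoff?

$0k

Your bid $763.5k is below the highest competing bid $937.6k, so you lose. Payoff $0k.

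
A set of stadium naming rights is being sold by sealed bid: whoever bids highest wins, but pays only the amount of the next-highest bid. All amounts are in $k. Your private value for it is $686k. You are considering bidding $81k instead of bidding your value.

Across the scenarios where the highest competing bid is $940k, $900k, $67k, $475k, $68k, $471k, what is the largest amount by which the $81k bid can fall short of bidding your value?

$940k: same outcome either way → loss $0k.
$900k: same outcome either way → loss $0k.
$67k: same outcome either way → loss $0k.
$475k: truthful gives $211k, deviation gives $0k → loss $211k.
$68k: same outcome either way → loss $0k.
$471k: truthful gives $215k, deviation gives $0k → loss $215k.
Maximum loss: $215k.

$215k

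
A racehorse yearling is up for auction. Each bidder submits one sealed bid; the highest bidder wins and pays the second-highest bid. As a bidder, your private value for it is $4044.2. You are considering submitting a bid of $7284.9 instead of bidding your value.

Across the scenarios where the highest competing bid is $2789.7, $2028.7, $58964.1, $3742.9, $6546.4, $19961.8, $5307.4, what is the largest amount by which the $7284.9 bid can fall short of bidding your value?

$2502.2

$2789.7: same outcome either way → loss $0.
$2028.7: same outcome either way → loss $0.
$58964.1: same outcome either way → loss $0.
$3742.9: same outcome either way → loss $0.
$6546.4: truthful gives $0, deviation gives −$2502.2 → loss $2502.2.
$19961.8: same outcome either way → loss $0.
$5307.4: truthful gives $0, deviation gives −$1263.2 → loss $1263.2.
Maximum loss: $2502.2.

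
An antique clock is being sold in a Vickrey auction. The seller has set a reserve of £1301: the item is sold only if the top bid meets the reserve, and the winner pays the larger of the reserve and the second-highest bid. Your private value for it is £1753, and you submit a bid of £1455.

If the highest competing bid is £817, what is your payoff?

£452

Your bid £1455 is the highest and exceeds the reserve.
Price = max(second-highest bid, reserve) = max(£817, £1301) = £1301.
Payoff = £1753 − £1301 = £452.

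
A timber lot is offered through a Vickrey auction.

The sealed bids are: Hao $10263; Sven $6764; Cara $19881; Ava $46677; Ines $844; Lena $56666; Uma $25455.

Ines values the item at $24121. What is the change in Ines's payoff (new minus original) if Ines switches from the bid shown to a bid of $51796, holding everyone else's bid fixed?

The highest bid among the other bidders is $56666; Ines's bid doesn't change that.
Original bid $844: Ines is not highest (top rival bid is $56666); payoff $0.
Alternative bid $51796: Ines is not highest (top rival bid is $56666); payoff $0.
Change in payoff = $0 − ($0) = $0.

$0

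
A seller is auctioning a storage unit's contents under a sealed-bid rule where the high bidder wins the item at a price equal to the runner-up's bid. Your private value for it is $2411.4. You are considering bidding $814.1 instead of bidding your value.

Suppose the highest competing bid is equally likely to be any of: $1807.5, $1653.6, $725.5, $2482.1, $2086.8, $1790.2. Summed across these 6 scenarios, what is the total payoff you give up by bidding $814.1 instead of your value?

$2307.5

The deviation costs you only when the competing bid falls strictly between $814.1 and $2411.4; elsewhere both bids give the same outcome.
$1807.5: truthful payoff $603.9, deviation payoff $0 → loss $603.9.
$1653.6: truthful payoff $757.8, deviation payoff $0 → loss $757.8.
$725.5: outcomes coincide → loss $0.
$2482.1: outcomes coincide → loss $0.
$2086.8: truthful payoff $324.6, deviation payoff $0 → loss $324.6.
$1790.2: truthful payoff $621.2, deviation payoff $0 → loss $621.2.
Total loss = $603.9 + $757.8 + $324.6 + $621.2 = $2307.5.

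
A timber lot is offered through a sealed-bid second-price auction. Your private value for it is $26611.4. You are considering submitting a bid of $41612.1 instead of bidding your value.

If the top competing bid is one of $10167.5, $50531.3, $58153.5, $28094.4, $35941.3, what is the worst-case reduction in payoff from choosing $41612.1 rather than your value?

$10167.5: same outcome either way → loss $0.
$50531.3: same outcome either way → loss $0.
$58153.5: same outcome either way → loss $0.
$28094.4: truthful gives $0, deviation gives −$1483 → loss $1483.
$35941.3: truthful gives $0, deviation gives −$9329.9 → loss $9329.9.
Maximum loss: $9329.9.

$9329.9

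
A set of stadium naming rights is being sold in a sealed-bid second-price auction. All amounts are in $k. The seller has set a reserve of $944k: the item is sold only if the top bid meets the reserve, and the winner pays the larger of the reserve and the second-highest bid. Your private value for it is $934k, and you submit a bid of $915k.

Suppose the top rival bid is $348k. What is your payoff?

Your bid $915k is the highest bid but falls below the reserve $944k, so the item goes unsold. Payoff $0k.

$0k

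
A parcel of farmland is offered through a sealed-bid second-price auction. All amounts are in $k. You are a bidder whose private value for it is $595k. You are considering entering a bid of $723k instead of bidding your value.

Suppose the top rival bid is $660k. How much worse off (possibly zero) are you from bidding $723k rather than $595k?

$65k

Bidding your value $595k: you lose (since $595k < $660k). Payoff $0k.
Bidding $723k: you win and pay $660k. Payoff $595k − $660k = −$65k.
The competing bid $660k lies between your value and your inflated bid, so overbidding wins an item priced above your value.
Loss from deviating = $0k − (−$65k) = $65k.
In a second-price auction your bid sets only whether you win, not what you pay, so bidding your true value is weakly dominant.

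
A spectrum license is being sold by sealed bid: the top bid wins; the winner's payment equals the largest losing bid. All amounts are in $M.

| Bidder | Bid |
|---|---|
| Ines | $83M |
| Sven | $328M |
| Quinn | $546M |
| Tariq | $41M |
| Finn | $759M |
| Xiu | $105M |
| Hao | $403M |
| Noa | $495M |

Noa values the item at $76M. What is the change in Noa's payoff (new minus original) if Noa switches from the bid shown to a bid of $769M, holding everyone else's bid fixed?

−$683M

The highest bid among the other bidders is $759M; Noa's bid doesn't change that.
Original bid $495M: Noa is not highest (top rival bid is $759M); payoff $0M.
Alternative bid $769M: Noa is highest, pays the top rival bid $759M; payoff $76M − $759M = −$683M.
Change in payoff = −$683M − ($0M) = −$683M.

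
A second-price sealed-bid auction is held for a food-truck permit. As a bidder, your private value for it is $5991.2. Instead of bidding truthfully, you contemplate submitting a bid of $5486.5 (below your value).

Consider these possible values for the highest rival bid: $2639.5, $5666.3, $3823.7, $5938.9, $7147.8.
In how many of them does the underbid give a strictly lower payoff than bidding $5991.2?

The deviation hurts exactly when the highest competing bid lies strictly between $5486.5 and $5991.2 — underbidding then forfeits a profitable win.
$2639.5: below both → same outcome either way.
$5666.3: inside the interval → strictly worse (loss $324.9).
$3823.7: below both → same outcome either way.
$5938.9: inside the interval → strictly worse (loss $52.3).
$7147.8: above both → same outcome either way.
Count: 2.

2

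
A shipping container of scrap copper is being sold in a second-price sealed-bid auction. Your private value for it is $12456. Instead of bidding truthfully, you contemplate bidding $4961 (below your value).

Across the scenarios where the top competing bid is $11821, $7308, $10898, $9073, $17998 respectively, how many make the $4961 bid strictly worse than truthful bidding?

The deviation hurts exactly when the highest competing bid lies strictly between $4961 and $12456 — underbidding then forfeits a profitable win.
$11821: inside the interval → strictly worse (loss $635).
$7308: inside the interval → strictly worse (loss $5148).
$10898: inside the interval → strictly worse (loss $1558).
$9073: inside the interval → strictly worse (loss $3383).
$17998: above both → same outcome either way.
Count: 4.

4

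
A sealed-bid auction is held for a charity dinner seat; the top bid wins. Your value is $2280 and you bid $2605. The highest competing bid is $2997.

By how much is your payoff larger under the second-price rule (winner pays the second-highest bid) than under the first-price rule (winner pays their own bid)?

Your bid $2605 is below $2997, so you lose under either rule.
Payoff is $0 in both cases; difference = $0.

$0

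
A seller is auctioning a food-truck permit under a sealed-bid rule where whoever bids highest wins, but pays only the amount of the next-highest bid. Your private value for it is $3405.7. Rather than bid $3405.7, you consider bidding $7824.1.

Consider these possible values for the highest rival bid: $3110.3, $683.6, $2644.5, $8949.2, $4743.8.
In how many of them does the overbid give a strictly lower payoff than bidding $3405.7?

The deviation hurts exactly when the highest competing bid lies strictly between $3405.7 and $7824.1 — overbidding then wins at a price above your value.
$3110.3: below both → same outcome either way.
$683.6: below both → same outcome either way.
$2644.5: below both → same outcome either way.
$8949.2: above both → same outcome either way.
$4743.8: inside the interval → strictly worse (loss $1338.1).
Count: 1.

1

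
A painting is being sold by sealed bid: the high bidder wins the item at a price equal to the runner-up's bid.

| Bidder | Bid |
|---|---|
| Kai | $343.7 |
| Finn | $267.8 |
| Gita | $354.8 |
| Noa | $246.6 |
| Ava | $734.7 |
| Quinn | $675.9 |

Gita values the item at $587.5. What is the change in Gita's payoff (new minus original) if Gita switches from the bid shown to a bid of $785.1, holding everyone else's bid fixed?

The highest bid among the other bidders is $734.7; Gita's bid doesn't change that.
Original bid $354.8: Gita is not highest (top rival bid is $734.7); payoff $0.
Alternative bid $785.1: Gita is highest, pays the top rival bid $734.7; payoff $587.5 − $734.7 = −$147.2.
Change in payoff = −$147.2 − ($0) = −$147.2.

−$147.2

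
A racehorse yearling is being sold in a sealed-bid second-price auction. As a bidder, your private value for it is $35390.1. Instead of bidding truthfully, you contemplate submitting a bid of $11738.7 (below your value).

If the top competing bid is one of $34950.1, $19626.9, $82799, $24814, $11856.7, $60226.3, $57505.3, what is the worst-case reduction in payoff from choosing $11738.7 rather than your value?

$34950.1: truthful gives $440, deviation gives $0 → loss $440.
$19626.9: truthful gives $15763.2, deviation gives $0 → loss $15763.2.
$82799: same outcome either way → loss $0.
$24814: truthful gives $10576.1, deviation gives $0 → loss $10576.1.
$11856.7: truthful gives $23533.4, deviation gives $0 → loss $23533.4.
$60226.3: same outcome either way → loss $0.
$57505.3: same outcome either way → loss $0.
Maximum loss: $23533.4.

$23533.4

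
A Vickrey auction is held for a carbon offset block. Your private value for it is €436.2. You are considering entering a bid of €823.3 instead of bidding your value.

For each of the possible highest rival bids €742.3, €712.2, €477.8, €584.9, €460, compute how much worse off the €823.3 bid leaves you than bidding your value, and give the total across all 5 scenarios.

€796.2

The deviation costs you only when the competing bid falls strictly between €436.2 and €823.3; elsewhere both bids give the same outcome.
€742.3: truthful payoff €0, deviation payoff −€306.1 → loss €306.1.
€712.2: truthful payoff €0, deviation payoff −€276 → loss €276.
€477.8: truthful payoff €0, deviation payoff −€41.6 → loss €41.6.
€584.9: truthful payoff €0, deviation payoff −€148.7 → loss €148.7.
€460: truthful payoff €0, deviation payoff −€23.8 → loss €23.8.
Total loss = €306.1 + €276 + €41.6 + €148.7 + €23.8 = €796.2.
In a second-price auction your bid sets only whether you win, not what you pay, so bidding your true value is weakly dominant.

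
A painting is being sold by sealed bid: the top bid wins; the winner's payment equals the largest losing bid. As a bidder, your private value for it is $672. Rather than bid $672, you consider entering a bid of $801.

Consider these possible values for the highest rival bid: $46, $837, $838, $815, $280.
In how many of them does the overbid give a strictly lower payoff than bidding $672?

0

The deviation hurts exactly when the highest competing bid lies strictly between $672 and $801 — overbidding then wins at a price above your value.
$46: below both → same outcome either way.
$837: above both → same outcome either way.
$838: above both → same outcome either way.
$815: above both → same outcome either way.
$280: below both → same outcome either way.
Count: 0.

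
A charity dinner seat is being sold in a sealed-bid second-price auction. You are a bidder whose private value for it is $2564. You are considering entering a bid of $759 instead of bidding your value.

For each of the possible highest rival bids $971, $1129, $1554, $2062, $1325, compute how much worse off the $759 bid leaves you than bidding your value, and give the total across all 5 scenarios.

$5779

The deviation costs you only when the competing bid falls strictly between $759 and $2564; elsewhere both bids give the same outcome.
$971: truthful payoff $1593, deviation payoff $0 → loss $1593.
$1129: truthful payoff $1435, deviation payoff $0 → loss $1435.
$1554: truthful payoff $1010, deviation payoff $0 → loss $1010.
$2062: truthful payoff $502, deviation payoff $0 → loss $502.
$1325: truthful payoff $1239, deviation payoff $0 → loss $1239.
Total loss = $1593 + $1435 + $1010 + $502 + $1239 = $5779.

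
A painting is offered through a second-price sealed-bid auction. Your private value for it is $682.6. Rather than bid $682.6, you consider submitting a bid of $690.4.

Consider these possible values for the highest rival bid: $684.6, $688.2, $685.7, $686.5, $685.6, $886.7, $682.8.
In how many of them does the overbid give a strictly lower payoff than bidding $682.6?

6

The deviation hurts exactly when the highest competing bid lies strictly between $682.6 and $690.4 — overbidding then wins at a price above your value.
$684.6: inside the interval → strictly worse (loss $2).
$688.2: inside the interval → strictly worse (loss $5.6).
$685.7: inside the interval → strictly worse (loss $3.1).
$686.5: inside the interval → strictly worse (loss $3.9).
$685.6: inside the interval → strictly worse (loss $3).
$886.7: above both → same outcome either way.
$682.8: inside the interval → strictly worse (loss $0.2).
Count: 6.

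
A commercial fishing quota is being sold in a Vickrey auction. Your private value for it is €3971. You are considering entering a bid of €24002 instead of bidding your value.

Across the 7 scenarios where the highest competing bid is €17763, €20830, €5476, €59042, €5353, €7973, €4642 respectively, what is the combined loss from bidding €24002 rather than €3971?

The deviation costs you only when the competing bid falls strictly between €3971 and €24002; elsewhere both bids give the same outcome.
€17763: truthful payoff €0, deviation payoff −€13792 → loss €13792.
€20830: truthful payoff €0, deviation payoff −€16859 → loss €16859.
€5476: truthful payoff €0, deviation payoff −€1505 → loss €1505.
€59042: outcomes coincide → loss €0.
€5353: truthful payoff €0, deviation payoff −€1382 → loss €1382.
€7973: truthful payoff €0, deviation payoff −€4002 → loss €4002.
€4642: truthful payoff €0, deviation payoff −€671 → loss €671.
Total loss = €13792 + €16859 + €1505 + €1382 + €4002 + €671 = €38211.

€38211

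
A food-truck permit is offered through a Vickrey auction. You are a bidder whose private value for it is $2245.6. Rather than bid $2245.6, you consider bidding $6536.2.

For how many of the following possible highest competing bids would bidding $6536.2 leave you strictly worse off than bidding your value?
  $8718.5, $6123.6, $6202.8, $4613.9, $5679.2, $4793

5

The deviation hurts exactly when the highest competing bid lies strictly between $2245.6 and $6536.2 — overbidding then wins at a price above your value.
$8718.5: above both → same outcome either way.
$6123.6: inside the interval → strictly worse (loss $3878).
$6202.8: inside the interval → strictly worse (loss $3957.2).
$4613.9: inside the interval → strictly worse (loss $2368.3).
$5679.2: inside the interval → strictly worse (loss $3433.6).
$4793: inside the interval → strictly worse (loss $2547.4).
Count: 5.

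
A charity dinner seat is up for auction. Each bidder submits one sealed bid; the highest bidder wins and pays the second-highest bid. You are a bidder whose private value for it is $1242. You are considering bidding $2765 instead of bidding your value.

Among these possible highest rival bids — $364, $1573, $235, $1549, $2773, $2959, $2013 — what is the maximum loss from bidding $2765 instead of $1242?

$771

$364: same outcome either way → loss $0.
$1573: truthful gives $0, deviation gives −$331 → loss $331.
$235: same outcome either way → loss $0.
$1549: truthful gives $0, deviation gives −$307 → loss $307.
$2773: same outcome either way → loss $0.
$2959: same outcome either way → loss $0.
$2013: truthful gives $0, deviation gives −$771 → loss $771.
Maximum loss: $771.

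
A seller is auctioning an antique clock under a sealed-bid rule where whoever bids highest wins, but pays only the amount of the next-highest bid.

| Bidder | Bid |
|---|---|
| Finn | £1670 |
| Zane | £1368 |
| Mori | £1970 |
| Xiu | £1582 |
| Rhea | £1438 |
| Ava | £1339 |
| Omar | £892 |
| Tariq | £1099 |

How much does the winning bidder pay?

£1670

Highest bid: Mori at £1970, so Mori wins.
Second-highest bid: Finn at £1670 — that is the price the winner pays.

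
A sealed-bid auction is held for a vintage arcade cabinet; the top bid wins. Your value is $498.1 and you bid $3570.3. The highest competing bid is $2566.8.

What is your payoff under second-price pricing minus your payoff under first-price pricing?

$1003.5

You have the highest bid, so you win under either rule.
Second-price: pay $2566.8 → payoff −$2068.7.
First-price: pay your own bid $3570.3 → payoff −$3072.2.
Difference = −$2068.7 − (−$3072.2) = $1003.5.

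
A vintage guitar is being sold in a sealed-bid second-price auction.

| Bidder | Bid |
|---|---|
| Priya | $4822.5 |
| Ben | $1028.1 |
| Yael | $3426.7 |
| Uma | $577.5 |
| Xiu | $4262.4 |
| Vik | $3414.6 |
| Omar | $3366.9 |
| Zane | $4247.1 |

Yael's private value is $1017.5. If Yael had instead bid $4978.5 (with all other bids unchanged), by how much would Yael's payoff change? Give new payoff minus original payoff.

The highest bid among the other bidders is $4822.5; Yael's bid doesn't change that.
Original bid $3426.7: Yael is not highest (top rival bid is $4822.5); payoff $0.
Alternative bid $4978.5: Yael is highest, pays the top rival bid $4822.5; payoff $1017.5 − $4822.5 = −$3805.
Change in payoff = −$3805 − ($0) = −$3805.

−$3805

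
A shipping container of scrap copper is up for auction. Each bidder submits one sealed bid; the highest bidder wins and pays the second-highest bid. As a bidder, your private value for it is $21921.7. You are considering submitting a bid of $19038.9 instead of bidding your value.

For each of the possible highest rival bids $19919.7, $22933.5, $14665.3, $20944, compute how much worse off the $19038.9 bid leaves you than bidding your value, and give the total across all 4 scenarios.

The deviation costs you only when the competing bid falls strictly between $19038.9 and $21921.7; elsewhere both bids give the same outcome.
$19919.7: truthful payoff $2002, deviation payoff $0 → loss $2002.
$22933.5: outcomes coincide → loss $0.
$14665.3: outcomes coincide → loss $0.
$20944: truthful payoff $977.7, deviation payoff $0 → loss $977.7.
Total loss = $2002 + $977.7 = $2979.7.
In a second-price auction your bid sets only whether you win, not what you pay, so bidding your true value is weakly dominant.

$2979.7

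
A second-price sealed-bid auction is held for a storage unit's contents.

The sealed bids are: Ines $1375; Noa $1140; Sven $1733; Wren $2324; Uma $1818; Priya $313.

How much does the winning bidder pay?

$1818

Highest bid: Wren at $2324, so Wren wins.
Second-highest bid: Uma at $1818 — that is the price the winner pays.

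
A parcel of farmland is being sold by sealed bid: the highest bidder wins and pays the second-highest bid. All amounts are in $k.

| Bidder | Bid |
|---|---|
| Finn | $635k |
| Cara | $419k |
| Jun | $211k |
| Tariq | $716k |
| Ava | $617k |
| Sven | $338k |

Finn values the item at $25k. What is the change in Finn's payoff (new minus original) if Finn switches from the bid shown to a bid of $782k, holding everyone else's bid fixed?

−$691k

The highest bid among the other bidders is $716k; Finn's bid doesn't change that.
Original bid $635k: Finn is not highest (top rival bid is $716k); payoff $0k.
Alternative bid $782k: Finn is highest, pays the top rival bid $716k; payoff $25k − $716k = −$691k.
Change in payoff = −$691k − ($0k) = −$691k.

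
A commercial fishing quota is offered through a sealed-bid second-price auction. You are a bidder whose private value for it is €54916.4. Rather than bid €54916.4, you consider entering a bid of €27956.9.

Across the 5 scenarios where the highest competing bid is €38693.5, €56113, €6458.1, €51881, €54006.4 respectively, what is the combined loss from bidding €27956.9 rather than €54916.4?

The deviation costs you only when the competing bid falls strictly between €27956.9 and €54916.4; elsewhere both bids give the same outcome.
€38693.5: truthful payoff €16222.9, deviation payoff €0 → loss €16222.9.
€56113: outcomes coincide → loss €0.
€6458.1: outcomes coincide → loss €0.
€51881: truthful payoff €3035.4, deviation payoff €0 → loss €3035.4.
€54006.4: truthful payoff €910, deviation payoff €0 → loss €910.
Total loss = €16222.9 + €3035.4 + €910 = €20168.3.

€20168.3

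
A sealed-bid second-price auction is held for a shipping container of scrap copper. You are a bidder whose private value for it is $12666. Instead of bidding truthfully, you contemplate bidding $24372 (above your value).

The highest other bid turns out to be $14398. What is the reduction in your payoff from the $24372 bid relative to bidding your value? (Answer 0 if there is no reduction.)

Bidding your value $12666: you lose (since $12666 < $14398). Payoff $0.
Bidding $24372: you win and pay $14398. Payoff $12666 − $14398 = −$1732.
The competing bid $14398 lies between your value and your inflated bid, so overbidding wins an item priced above your value.
Loss from deviating = $0 − (−$1732) = $1732.

$1732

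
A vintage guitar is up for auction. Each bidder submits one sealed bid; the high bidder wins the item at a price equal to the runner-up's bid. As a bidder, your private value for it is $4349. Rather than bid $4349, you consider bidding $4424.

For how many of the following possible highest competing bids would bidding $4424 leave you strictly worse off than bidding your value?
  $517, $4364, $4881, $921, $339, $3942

1

The deviation hurts exactly when the highest competing bid lies strictly between $4349 and $4424 — overbidding then wins at a price above your value.
$517: below both → same outcome either way.
$4364: inside the interval → strictly worse (loss $15).
$4881: above both → same outcome either way.
$921: below both → same outcome either way.
$339: below both → same outcome either way.
$3942: below both → same outcome either way.
Count: 1.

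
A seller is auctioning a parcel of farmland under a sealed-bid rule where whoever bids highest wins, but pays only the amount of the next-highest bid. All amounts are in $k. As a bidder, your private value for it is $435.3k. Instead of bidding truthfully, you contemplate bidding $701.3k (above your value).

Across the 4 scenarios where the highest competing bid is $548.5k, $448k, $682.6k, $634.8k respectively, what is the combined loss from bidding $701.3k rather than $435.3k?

$572.7k

The deviation costs you only when the competing bid falls strictly between $435.3k and $701.3k; elsewhere both bids give the same outcome.
$548.5k: truthful payoff $0k, deviation payoff −$113.2k → loss $113.2k.
$448k: truthful payoff $0k, deviation payoff −$12.7k → loss $12.7k.
$682.6k: truthful payoff $0k, deviation payoff −$247.3k → loss $247.3k.
$634.8k: truthful payoff $0k, deviation payoff −$199.5k → loss $199.5k.
Total loss = $113.2k + $12.7k + $247.3k + $199.5k = $572.7k.
Truthful bidding weakly dominates here: raising your bid can only win items priced above your value, and lowering it can only forfeit items priced below.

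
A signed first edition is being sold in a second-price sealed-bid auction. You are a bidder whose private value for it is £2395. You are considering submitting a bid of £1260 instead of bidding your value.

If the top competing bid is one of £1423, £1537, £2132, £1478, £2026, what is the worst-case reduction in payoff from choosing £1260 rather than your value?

£1423: truthful gives £972, deviation gives £0 → loss £972.
£1537: truthful gives £858, deviation gives £0 → loss £858.
£2132: truthful gives £263, deviation gives £0 → loss £263.
£1478: truthful gives £917, deviation gives £0 → loss £917.
£2026: truthful gives £369, deviation gives £0 → loss £369.
Maximum loss: £972.

£972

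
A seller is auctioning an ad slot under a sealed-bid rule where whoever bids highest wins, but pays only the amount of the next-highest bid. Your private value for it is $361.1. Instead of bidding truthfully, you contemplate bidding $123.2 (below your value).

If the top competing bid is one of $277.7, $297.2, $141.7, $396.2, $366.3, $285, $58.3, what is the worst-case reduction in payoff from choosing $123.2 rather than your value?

$219.4

$277.7: truthful gives $83.4, deviation gives $0 → loss $83.4.
$297.2: truthful gives $63.9, deviation gives $0 → loss $63.9.
$141.7: truthful gives $219.4, deviation gives $0 → loss $219.4.
$396.2: same outcome either way → loss $0.
$366.3: same outcome either way → loss $0.
$285: truthful gives $76.1, deviation gives $0 → loss $76.1.
$58.3: same outcome either way → loss $0.
Maximum loss: $219.4.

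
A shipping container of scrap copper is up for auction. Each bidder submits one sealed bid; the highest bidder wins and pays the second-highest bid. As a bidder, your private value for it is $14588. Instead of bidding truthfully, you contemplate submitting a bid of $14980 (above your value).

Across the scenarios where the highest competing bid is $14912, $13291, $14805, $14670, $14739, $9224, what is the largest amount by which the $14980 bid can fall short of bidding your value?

$14912: truthful gives $0, deviation gives −$324 → loss $324.
$13291: same outcome either way → loss $0.
$14805: truthful gives $0, deviation gives −$217 → loss $217.
$14670: truthful gives $0, deviation gives −$82 → loss $82.
$14739: truthful gives $0, deviation gives −$151 → loss $151.
$9224: same outcome either way → loss $0.
Maximum loss: $324.

$324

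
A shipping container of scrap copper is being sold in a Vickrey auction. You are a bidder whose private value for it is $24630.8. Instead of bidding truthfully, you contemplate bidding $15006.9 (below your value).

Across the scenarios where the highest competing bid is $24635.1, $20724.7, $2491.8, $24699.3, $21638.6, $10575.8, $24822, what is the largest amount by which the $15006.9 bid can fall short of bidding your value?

$24635.1: same outcome either way → loss $0.
$20724.7: truthful gives $3906.1, deviation gives $0 → loss $3906.1.
$2491.8: same outcome either way → loss $0.
$24699.3: same outcome either way → loss $0.
$21638.6: truthful gives $2992.2, deviation gives $0 → loss $2992.2.
$10575.8: same outcome either way → loss $0.
$24822: same outcome either way → loss $0.
Maximum loss: $3906.1.

$3906.1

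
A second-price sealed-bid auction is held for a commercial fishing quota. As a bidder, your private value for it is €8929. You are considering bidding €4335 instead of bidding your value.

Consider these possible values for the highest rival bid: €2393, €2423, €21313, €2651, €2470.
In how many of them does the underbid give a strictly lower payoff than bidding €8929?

0

The deviation hurts exactly when the highest competing bid lies strictly between €4335 and €8929 — underbidding then forfeits a profitable win.
€2393: below both → same outcome either way.
€2423: below both → same outcome either way.
€21313: above both → same outcome either way.
€2651: below both → same outcome either way.
€2470: below both → same outcome either way.
Count: 0.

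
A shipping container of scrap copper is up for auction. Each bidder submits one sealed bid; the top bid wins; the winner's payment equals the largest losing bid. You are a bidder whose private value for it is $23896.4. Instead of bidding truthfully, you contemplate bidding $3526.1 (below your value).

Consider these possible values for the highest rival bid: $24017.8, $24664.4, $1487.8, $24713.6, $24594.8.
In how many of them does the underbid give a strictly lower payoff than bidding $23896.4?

The deviation hurts exactly when the highest competing bid lies strictly between $3526.1 and $23896.4 — underbidding then forfeits a profitable win.
$24017.8: above both → same outcome either way.
$24664.4: above both → same outcome either way.
$1487.8: below both → same outcome either way.
$24713.6: above both → same outcome either way.
$24594.8: above both → same outcome either way.
Count: 0.

0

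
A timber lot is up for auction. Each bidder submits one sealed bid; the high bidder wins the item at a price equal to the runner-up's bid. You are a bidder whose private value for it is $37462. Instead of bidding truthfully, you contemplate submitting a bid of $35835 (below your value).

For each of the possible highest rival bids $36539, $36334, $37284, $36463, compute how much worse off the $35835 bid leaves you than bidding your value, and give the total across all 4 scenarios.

The deviation costs you only when the competing bid falls strictly between $35835 and $37462; elsewhere both bids give the same outcome.
$36539: truthful payoff $923, deviation payoff $0 → loss $923.
$36334: truthful payoff $1128, deviation payoff $0 → loss $1128.
$37284: truthful payoff $178, deviation payoff $0 → loss $178.
$36463: truthful payoff $999, deviation payoff $0 → loss $999.
Total loss = $923 + $1128 + $178 + $999 = $3228.
In a second-price auction your bid sets only whether you win, not what you pay, so bidding your true value is weakly dominant.

$3228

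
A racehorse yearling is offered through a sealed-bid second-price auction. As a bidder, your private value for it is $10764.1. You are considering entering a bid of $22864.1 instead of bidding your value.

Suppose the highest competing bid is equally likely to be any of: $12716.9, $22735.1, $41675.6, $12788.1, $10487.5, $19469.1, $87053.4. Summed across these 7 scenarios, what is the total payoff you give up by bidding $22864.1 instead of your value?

$24652.8

The deviation costs you only when the competing bid falls strictly between $10764.1 and $22864.1; elsewhere both bids give the same outcome.
$12716.9: truthful payoff $0, deviation payoff −$1952.8 → loss $1952.8.
$22735.1: truthful payoff $0, deviation payoff −$11971 → loss $11971.
$41675.6: outcomes coincide → loss $0.
$12788.1: truthful payoff $0, deviation payoff −$2024 → loss $2024.
$10487.5: outcomes coincide → loss $0.
$19469.1: truthful payoff $0, deviation payoff −$8705 → loss $8705.
$87053.4: outcomes coincide → loss $0.
Total loss = $1952.8 + $11971 + $2024 + $8705 = $24652.8.
Truthful bidding weakly dominates here: raising your bid can only win items priced above your value, and lowering it can only forfeit items priced below.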